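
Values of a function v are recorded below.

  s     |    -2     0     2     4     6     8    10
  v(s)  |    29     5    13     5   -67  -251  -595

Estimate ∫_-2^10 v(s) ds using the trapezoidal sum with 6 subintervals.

-1156

Δs = 2.
T_6 = (2/2)·[29 + 2·5 + 2·13 + 2·5 + 2·(-67) + 2·(-251) + (-595)] = -1156.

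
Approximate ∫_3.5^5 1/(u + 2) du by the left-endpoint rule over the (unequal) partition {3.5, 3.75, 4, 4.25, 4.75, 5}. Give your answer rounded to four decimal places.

Subinterval widths: 0.25, 0.25, 0.25, 0.5, 0.25.
Left endpoints: 3.5, 3.75, 4, 4.25, 4.75.
f(3.5) = 2/11, f(3.75) = 4/23, f(4) = 1/6, f(4.25) = 0.16, f(4.75) = 4/27.
Sum = Σ Δu_i · f(u_i).
Sum ≈ 0.2476.

0.2476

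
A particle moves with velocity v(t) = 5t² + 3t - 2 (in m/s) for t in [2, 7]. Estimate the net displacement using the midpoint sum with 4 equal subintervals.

Δt = (7 − 2)/4 = 1.25.
Midpoints: 2.625, 3.875, 5.125, 6.375.
v(2.625) = 40.328125, v(3.875) = 84.703125, v(5.125) = 144.703125, v(6.375) = 220.328125.
Sum = Δt · [v(2.625) + v(3.875) + v(5.125) + v(6.375)].
Sum = 612.578125.

612.578125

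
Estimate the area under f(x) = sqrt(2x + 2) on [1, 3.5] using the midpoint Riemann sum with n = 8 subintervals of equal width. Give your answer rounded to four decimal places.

Δx = (3.5 − 1)/8 = 0.3125.
Midpoints: 1.15625, 1.46875, 1.78125, 2.09375, 2.40625, 2.71875, 3.03125, 3.34375.
f(1.15625) ≈ 2.0767, f(1.46875) ≈ 2.2220, f(1.78125) ≈ 2.3585, f(2.09375) ≈ 2.4875, f(2.40625) ≈ 2.6101, f(2.71875) ≈ 2.7272, f(3.03125) ≈ 2.8395, f(3.34375) ≈ 2.9475.
Sum = Δx · [f(1.15625) + f(1.46875) + f(1.78125) + ...].
Sum ≈ 6.3340.

6.3340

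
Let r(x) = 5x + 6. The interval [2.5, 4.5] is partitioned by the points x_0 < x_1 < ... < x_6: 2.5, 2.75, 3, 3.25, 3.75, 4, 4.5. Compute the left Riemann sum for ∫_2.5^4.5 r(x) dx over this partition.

45.125

Subinterval widths: 0.25, 0.25, 0.25, 0.5, 0.25, 0.5.
Left endpoints: 2.5, 2.75, 3, 3.25, 3.75, 4.
r(2.5) = 18.5, r(2.75) = 19.75, r(3) = 21, r(3.25) = 22.25, r(3.75) = 24.75, r(4) = 26.
Sum = Σ Δx_i · r(x_i).
Sum = 45.125.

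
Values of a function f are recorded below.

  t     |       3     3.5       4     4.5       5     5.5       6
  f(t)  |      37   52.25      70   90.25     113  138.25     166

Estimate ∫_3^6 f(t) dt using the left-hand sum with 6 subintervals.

250.375

Δt = 0.5.
Sum = 0.5·[37 + 52.25 + 70 + 90.25 + 113 + 138.25] = 250.375.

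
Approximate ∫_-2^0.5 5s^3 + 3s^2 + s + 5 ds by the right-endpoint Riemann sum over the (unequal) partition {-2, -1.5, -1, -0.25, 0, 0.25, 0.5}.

5.6796875

Subinterval widths: 0.5, 0.5, 0.75, 0.25, 0.25, 0.25.
Right endpoints: -1.5, -1, -0.25, 0, 0.25, 0.5.
f(-1.5) = -6.625, f(-1) = 2, f(-0.25) = 4.859375, f(0) = 5, f(0.25) = 5.515625, f(0.5) = 6.875.
Sum = Σ Δs_i · f(s_i).
Sum = 5.6796875.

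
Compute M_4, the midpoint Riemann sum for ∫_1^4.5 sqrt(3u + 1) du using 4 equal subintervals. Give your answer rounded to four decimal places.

Δu = (4.5 − 1)/4 = 0.875.
Midpoints: 1.4375, 2.3125, 3.1875, 4.0625.
f(1.4375) ≈ 2.3049, f(2.3125) ≈ 2.8174, f(3.1875) ≈ 3.2500, f(4.0625) ≈ 3.6315.
Sum = Δu · [f(1.4375) + f(2.3125) + f(3.1875) + f(4.0625)].
Sum ≈ 10.5032.

10.5032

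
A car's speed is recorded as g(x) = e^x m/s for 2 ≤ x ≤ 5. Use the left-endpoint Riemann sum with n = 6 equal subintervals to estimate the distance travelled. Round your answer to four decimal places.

108.6939

Δx = (5 − 2)/6 = 0.5.
Left endpoints: 2, 2.5, 3, 3.5, 4, 4.5.
g(2) ≈ 7.3891, g(2.5) ≈ 12.1825, g(3) ≈ 20.0855, g(3.5) ≈ 33.1155, g(4) ≈ 54.5982, g(4.5) ≈ 90.0171.
Sum = Δx · [g(2) + g(2.5) + g(3) + ...].
Sum ≈ 108.6939.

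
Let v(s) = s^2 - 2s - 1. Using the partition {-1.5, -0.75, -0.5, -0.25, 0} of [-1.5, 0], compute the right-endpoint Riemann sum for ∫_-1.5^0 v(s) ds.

0.5

Subinterval widths: 0.75, 0.25, 0.25, 0.25.
Right endpoints: -0.75, -0.5, -0.25, 0.
v(-0.75) = 1.0625, v(-0.5) = 0.25, v(-0.25) = -0.4375, v(0) = -1.
Sum = Σ Δs_i · v(s_i).
Sum = 0.5.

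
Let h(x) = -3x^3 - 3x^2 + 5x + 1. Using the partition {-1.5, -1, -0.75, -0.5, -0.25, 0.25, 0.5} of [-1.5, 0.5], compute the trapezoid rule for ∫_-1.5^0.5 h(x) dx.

-2.63671875

Subinterval widths: 0.5, 0.25, 0.25, 0.25, 0.5, 0.25.
h(-1.5) = -3.125, h(-1) = -4, h(-0.75) = -3.171875, h(-0.5) = -1.875, h(-0.25) = -0.390625, h(0.25) = 2.015625, h(0.5) = 2.375.
On each subinterval the trapezoid contributes (Δx_i/2)·[h(x_{i-1}) + h(x_i)].
Sum = -2.63671875.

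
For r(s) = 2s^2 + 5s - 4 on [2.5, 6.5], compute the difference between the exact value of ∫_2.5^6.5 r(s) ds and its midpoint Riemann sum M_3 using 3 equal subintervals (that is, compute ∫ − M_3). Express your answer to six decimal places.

Exact integral: ∫_2.5^6.5 r(s) ds ≈ 246.66666667.
M_3 ≈ 245.48148148.
Error ≈ 246.66666667 − 245.48148148 ≈ 1.185185.

1.185185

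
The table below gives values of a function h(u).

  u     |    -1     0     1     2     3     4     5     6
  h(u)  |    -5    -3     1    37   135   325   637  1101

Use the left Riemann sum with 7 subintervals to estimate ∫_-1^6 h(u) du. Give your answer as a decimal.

Δu = 1.
Sum = 1·[(-5) + (-3) + 1 + 37 + 135 + 325 + 637] = 1127.

1127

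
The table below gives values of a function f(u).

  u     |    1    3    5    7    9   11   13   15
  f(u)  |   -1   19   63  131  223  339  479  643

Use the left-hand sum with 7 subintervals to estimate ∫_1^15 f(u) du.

Δu = 2.
Sum = 2·[(-1) + 19 + 63 + 131 + 223 + 339 + 479] = 2506.

2506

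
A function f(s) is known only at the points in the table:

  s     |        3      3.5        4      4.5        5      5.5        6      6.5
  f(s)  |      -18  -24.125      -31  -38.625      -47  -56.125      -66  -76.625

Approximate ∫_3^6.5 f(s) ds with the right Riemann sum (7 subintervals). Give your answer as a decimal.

Δs = 0.5.
Sum = 0.5·[(-24.125) + (-31) + (-38.625) + (-47) + (-56.125) + (-66) + (-76.625)] = -169.75.

-169.75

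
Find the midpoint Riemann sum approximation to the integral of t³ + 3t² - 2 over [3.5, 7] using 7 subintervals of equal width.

Δt = (7 − 3.5)/7 = 0.5.
Midpoints: 3.75, 4.25, 4.75, 5.25, 5.75, 6.25, 6.75.
f(3.75) = 92.921875, f(4.25) = 128.953125, f(4.75) = 172.859375, f(5.25) = 225.390625, f(5.75) = 287.296875, f(6.25) = 359.328125, f(6.75) = 442.234375.
Sum = Δt · [f(3.75) + f(4.25) + f(4.75) + ...].
Sum = 854.4921875.

854.4921875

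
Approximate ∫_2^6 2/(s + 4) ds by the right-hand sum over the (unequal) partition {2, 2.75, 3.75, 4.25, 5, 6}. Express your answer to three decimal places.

0.968

Subinterval widths: 0.75, 1, 0.5, 0.75, 1.
Right endpoints: 2.75, 3.75, 4.25, 5, 6.
f(2.75) = 8/27, f(3.75) = 8/31, f(4.25) = 8/33, f(5) = 2/9, f(6) = 0.2.
Sum = Σ Δs_i · f(s_i).
Sum ≈ 0.968.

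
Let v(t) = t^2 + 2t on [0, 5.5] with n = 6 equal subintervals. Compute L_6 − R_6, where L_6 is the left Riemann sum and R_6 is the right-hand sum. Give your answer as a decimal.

-37.8125

L_6 ≈ 67.572338.
R_6 ≈ 105.384838.
L_6 − R_6 = -37.8125.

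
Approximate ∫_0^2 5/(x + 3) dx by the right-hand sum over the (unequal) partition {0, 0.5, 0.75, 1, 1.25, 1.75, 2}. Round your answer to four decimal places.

2.4306

Subinterval widths: 0.5, 0.25, 0.25, 0.25, 0.5, 0.25.
Right endpoints: 0.5, 0.75, 1, 1.25, 1.75, 2.
f(0.5) = 10/7, f(0.75) = 4/3, f(1) = 1.25, f(1.25) = 20/17, f(1.75) = 20/19, f(2) = 1.
Sum = Σ Δx_i · f(x_i).
Sum ≈ 2.4306.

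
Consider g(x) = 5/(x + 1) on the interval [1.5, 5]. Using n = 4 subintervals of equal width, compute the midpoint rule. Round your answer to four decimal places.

4.3568

Δx = (5 − 1.5)/4 = 0.875.
Midpoints: 1.9375, 2.8125, 3.6875, 4.5625.
g(1.9375) = 80/47, g(2.8125) = 80/61, g(3.6875) = 16/15, g(4.5625) = 80/89.
Sum = Δx · [g(1.9375) + g(2.8125) + g(3.6875) + g(4.5625)].
Sum ≈ 4.3568.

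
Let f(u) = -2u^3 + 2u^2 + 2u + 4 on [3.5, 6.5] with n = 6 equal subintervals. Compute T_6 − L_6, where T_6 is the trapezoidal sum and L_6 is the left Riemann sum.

T_6 = -624.5.
L_6 = -525.125.
T_6 − L_6 = -99.375.

-99.375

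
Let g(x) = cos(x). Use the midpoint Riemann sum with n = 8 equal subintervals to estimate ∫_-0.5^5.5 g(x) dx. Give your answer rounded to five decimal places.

Δx = (5.5 − (-0.5))/8 = 0.75.
Midpoints: -0.125, 0.625, 1.375, 2.125, 2.875, 3.625, 4.375, 5.125.
g(-0.125) ≈ 0.99220, g(0.625) ≈ 0.81096, g(1.375) ≈ 0.19455, g(2.125) ≈ -0.52627, g(2.875) ≈ -0.96467, g(3.625) ≈ -0.88542, g(4.375) ≈ -0.33102, g(5.125) ≈ 0.40100.
Sum = Δx · [g(-0.125) + g(0.625) + g(1.375) + ...].
Sum ≈ -0.23150.

-0.23150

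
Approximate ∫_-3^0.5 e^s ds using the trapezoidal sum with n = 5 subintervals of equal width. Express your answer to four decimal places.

1.6637

Δs = (0.5 − (-3))/5 = 0.7.
f(-3) ≈ 0.0498, f(-2.3) ≈ 0.1003, f(-1.6) ≈ 0.2019, f(-0.9) ≈ 0.4066, f(-0.2) ≈ 0.8187, f(0.5) ≈ 1.6487.
T_5 = (Δs/2)·[f(s_0) + 2f(s_1) + ... + 2f(s_{4}) + f(s_5)].
Sum ≈ 1.6637.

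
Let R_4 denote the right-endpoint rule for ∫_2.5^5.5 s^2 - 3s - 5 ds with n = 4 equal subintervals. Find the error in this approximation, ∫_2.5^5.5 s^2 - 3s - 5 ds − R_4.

-5.90625

Exact integral: ∫_2.5^5.5 f(s) ds = -0.75.
R_4 = 5.15625.
Error = -0.75 − 5.15625 = -5.90625.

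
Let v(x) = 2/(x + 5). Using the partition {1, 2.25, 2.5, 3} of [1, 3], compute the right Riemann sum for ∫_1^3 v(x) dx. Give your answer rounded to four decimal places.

0.5365

Subinterval widths: 1.25, 0.25, 0.5.
Right endpoints: 2.25, 2.5, 3.
v(2.25) = 8/29, v(2.5) = 4/15, v(3) = 0.25.
Sum = Σ Δx_i · v(x_i).
Sum ≈ 0.5365.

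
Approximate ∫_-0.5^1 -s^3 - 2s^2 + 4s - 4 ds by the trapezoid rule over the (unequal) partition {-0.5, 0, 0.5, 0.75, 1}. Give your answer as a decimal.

-5.58984375

Subinterval widths: 0.5, 0.5, 0.25, 0.25.
f(-0.5) = -6.375, f(0) = -4, f(0.5) = -2.625, f(0.75) = -2.546875, f(1) = -3.
On each subinterval the trapezoid contributes (Δs_i/2)·[f(s_{i-1}) + f(s_i)].
Sum = -5.58984375.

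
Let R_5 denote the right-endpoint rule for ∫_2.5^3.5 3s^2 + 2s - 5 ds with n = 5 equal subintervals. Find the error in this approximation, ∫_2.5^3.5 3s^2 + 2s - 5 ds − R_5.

-2.02

Exact integral: ∫_2.5^3.5 f(s) ds = 28.25.
R_5 = 30.27.
Error = 28.25 − 30.27 = -2.02.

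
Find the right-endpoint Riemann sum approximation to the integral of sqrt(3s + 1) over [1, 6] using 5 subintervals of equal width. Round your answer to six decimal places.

17.772479

Δs = (6 − 1)/5 = 1.
Right endpoints: 2, 3, 4, 5, 6.
f(2) ≈ 2.645751, f(3) ≈ 3.162278, f(4) ≈ 3.605551, f(5) ≈ 4.000000, f(6) ≈ 4.358899.
Sum = Δs · [f(2) + f(3) + f(4) + f(5) + f(6)].
Sum ≈ 17.772479.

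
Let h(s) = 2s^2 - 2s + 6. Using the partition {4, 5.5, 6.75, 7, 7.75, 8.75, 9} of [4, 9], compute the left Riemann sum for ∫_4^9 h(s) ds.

Subinterval widths: 1.5, 1.25, 0.25, 0.75, 1, 0.25.
Left endpoints: 4, 5.5, 6.75, 7, 7.75, 8.75.
h(4) = 30, h(5.5) = 55.5, h(6.75) = 83.625, h(7) = 90, h(7.75) = 110.625, h(8.75) = 141.625.
Sum = Σ Δs_i · h(s_i).
Sum = 348.8125.

348.8125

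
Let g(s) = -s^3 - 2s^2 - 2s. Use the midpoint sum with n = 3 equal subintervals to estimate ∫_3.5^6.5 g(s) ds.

-589

Δs = (6.5 − 3.5)/3 = 1.
Midpoints: 4, 5, 6.
g(4) = -104, g(5) = -185, g(6) = -300.
Sum = Δs · [g(4) + g(5) + g(6)].
Sum = -589.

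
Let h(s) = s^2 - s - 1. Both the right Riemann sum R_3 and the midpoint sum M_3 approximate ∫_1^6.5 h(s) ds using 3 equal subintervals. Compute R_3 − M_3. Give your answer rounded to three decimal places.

R_3 ≈ 100.93519.
M_3 ≈ 63.54282.
R_3 − M_3 ≈ 37.392.

37.392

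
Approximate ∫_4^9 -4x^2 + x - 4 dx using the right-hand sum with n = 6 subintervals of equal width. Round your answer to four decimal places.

Δx = (9 − 4)/6 = 5/6.
Right endpoints: 29/6, 17/3, 6.5, 22/3, 49/6, 9.
f(29/6) = -1667/18, f(17/3) = -1141/9, f(6.5) = -166.5, f(22/3) = -1906/9, f(49/6) = -4727/18, f(9) = -319.
Sum = Δx · [f(29/6) + f(17/3) + f(6.5) + ...].
Sum ≈ -982.7315.

-982.7315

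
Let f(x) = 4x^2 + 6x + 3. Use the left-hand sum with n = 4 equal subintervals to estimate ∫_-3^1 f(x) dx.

32

Δx = (1 − (-3))/4 = 1.
Left endpoints: -3, -2, -1, 0.
f(-3) = 21, f(-2) = 7, f(-1) = 1, f(0) = 3.
Sum = Δx · [f(-3) + f(-2) + f(-1) + f(0)].
Sum = 32.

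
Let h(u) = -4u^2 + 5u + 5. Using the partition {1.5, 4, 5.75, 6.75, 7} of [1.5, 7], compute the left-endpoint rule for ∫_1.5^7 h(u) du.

-193.875

Subinterval widths: 2.5, 1.75, 1, 0.25.
Left endpoints: 1.5, 4, 5.75, 6.75.
h(1.5) = 3.5, h(4) = -39, h(5.75) = -98.5, h(6.75) = -143.5.
Sum = Σ Δu_i · h(u_i).
Sum = -193.875.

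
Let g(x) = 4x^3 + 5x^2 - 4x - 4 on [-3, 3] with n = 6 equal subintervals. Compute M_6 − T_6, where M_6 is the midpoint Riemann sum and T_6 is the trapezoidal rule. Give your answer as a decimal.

M_6 = 63.5.
T_6 = 71.
M_6 − T_6 = -7.5.

-7.5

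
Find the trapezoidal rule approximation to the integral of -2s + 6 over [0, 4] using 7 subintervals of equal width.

Δs = (4 − 0)/7 = 4/7.
f(0) = 6, f(4/7) = 34/7, f(8/7) = 26/7, f(12/7) = 18/7, f(16/7) = 10/7, f(20/7) = 2/7, f(24/7) = -6/7, f(4) = -2.
T_7 = (Δs/2)·[f(s_0) + 2f(s_1) + ... + 2f(s_{6}) + f(s_7)].
Sum = 8.

8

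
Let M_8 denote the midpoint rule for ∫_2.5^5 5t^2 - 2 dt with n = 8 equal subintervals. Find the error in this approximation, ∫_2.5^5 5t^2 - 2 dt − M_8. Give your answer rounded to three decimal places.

0.102

Exact integral: ∫_2.5^5 f(t) dt ≈ 177.29167.
M_8 ≈ 177.18994.
Error ≈ 177.29167 − 177.18994 ≈ 0.102.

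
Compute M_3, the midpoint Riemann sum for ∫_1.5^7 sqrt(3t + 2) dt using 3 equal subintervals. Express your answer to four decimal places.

20.8669

Δt = (7 − 1.5)/3 = 11/6.
Midpoints: 29/12, 4.25, 73/12.
f(29/12) ≈ 3.0414, f(4.25) ≈ 3.8406, f(73/12) ≈ 4.5000.
Sum = Δt · [f(29/12) + f(4.25) + f(73/12)].
Sum ≈ 20.8669.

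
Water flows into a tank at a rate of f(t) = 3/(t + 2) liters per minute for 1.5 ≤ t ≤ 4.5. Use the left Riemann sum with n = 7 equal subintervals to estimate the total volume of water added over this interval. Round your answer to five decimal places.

Δt = (4.5 − 1.5)/7 = 3/7.
Left endpoints: 1.5, 27/14, 33/14, 39/14, 45/14, 51/14, 57/14.
f(1.5) = 6/7, f(27/14) = 42/55, f(33/14) = 42/61, f(39/14) = 42/67, f(45/14) = 42/73, f(51/14) = 42/79, f(57/14) = 42/85.
Sum = Δt · [f(1.5) + f(27/14) + f(33/14) + ...].
Sum ≈ 1.94455.

1.94455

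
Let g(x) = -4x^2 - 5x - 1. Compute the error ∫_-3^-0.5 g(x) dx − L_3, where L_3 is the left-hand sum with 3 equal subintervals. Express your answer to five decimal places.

Exact integral: ∫_-3^-0.5 g(x) dx ≈ -16.4583333.
L_3 ≈ -26.9907407.
Error ≈ -16.4583333 − (-26.9907407) ≈ 10.53241.

10.53241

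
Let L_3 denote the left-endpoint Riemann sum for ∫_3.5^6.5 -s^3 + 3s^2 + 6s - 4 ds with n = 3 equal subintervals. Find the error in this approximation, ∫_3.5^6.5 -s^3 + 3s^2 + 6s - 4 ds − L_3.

-55.875

Exact integral: ∫_3.5^6.5 f(s) ds = -99.
L_3 = -43.125.
Error = -99 − (-43.125) = -55.875.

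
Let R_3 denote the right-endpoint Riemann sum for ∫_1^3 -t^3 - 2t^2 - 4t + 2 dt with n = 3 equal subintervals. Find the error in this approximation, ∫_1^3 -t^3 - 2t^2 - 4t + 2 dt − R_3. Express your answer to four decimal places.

17.8519

Exact integral: ∫_1^3 f(t) dt ≈ -49.333333.
R_3 ≈ -67.185185.
Error ≈ -49.333333 − (-67.185185) ≈ 17.8519.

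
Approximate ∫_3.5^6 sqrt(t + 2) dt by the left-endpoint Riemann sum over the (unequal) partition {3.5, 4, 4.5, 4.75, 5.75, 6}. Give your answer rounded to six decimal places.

Subinterval widths: 0.5, 0.5, 0.25, 1, 0.25.
Left endpoints: 3.5, 4, 4.5, 4.75, 5.75.
f(3.5) ≈ 2.345208, f(4) ≈ 2.449490, f(4.5) ≈ 2.549510, f(4.75) ≈ 2.598076, f(5.75) ≈ 2.783882.
Sum = Σ Δt_i · f(t_i).
Sum ≈ 6.328773.

6.328773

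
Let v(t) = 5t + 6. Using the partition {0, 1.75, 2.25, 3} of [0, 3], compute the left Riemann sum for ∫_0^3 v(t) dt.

Subinterval widths: 1.75, 0.5, 0.75.
Left endpoints: 0, 1.75, 2.25.
v(0) = 6, v(1.75) = 14.75, v(2.25) = 17.25.
Sum = Σ Δt_i · v(t_i).
Sum = 30.8125.

30.8125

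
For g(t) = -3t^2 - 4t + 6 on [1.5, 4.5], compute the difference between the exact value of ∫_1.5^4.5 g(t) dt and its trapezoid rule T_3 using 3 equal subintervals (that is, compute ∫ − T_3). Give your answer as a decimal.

1.5

Exact integral: ∫_1.5^4.5 g(t) dt = -105.75.
T_3 = -107.25.
Error = -105.75 − (-107.25) = 1.5.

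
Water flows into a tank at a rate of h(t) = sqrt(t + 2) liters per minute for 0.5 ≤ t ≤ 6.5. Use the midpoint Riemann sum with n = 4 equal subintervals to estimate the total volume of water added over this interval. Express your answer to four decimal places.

Δt = (6.5 − 0.5)/4 = 1.5.
Midpoints: 1.25, 2.75, 4.25, 5.75.
h(1.25) ≈ 1.8028, h(2.75) ≈ 2.1794, h(4.25) ≈ 2.5000, h(5.75) ≈ 2.7839.
Sum = Δt · [h(1.25) + h(2.75) + h(4.25) + h(5.75)].
Sum ≈ 13.8992.

13.8992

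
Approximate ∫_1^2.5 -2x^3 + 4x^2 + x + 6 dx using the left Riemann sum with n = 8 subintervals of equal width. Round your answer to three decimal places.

12.669

Δx = (2.5 − 1)/8 = 0.1875.
Left endpoints: 1, 1.1875, 1.375, 1.5625, 1.75, 1.9375, 2.125, 2.3125.
f(1) = 9, f(1.1875) = 19413/2048, f(1.375) = 9.73828125, f(1.5625) = 19863/2048, f(1.75) = 9.28125, f(1.9375) = 17217/2048, f(2.125) = 6.99609375, f(2.3125) = 10179/2048.
Sum = Δx · [f(1) + f(1.1875) + f(1.375) + ...].
Sum ≈ 12.669.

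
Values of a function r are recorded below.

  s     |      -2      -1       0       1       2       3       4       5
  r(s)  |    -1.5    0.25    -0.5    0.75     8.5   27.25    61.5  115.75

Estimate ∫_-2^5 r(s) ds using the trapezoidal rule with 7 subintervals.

154.875

Δs = 1.
T_7 = (1/2)·[(-1.5) + 2·0.25 + 2·(-0.5) + 2·0.75 + 2·8.5 + 2·27.25 + 2·61.5 + 115.75] = 154.875.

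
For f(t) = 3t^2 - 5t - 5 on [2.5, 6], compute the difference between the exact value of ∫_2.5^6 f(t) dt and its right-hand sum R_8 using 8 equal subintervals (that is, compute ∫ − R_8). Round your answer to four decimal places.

Exact integral: ∫_2.5^6 f(t) dt = 108.5.
R_8 ≈ 124.530273.
Error ≈ 108.5 − 124.530273 ≈ -16.0303.

-16.0303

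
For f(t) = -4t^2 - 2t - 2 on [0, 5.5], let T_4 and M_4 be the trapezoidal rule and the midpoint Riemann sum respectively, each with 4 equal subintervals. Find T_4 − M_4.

T_4 = -270.015625.
M_4 = -259.6171875.
T_4 − M_4 = -10.3984375.

-10.3984375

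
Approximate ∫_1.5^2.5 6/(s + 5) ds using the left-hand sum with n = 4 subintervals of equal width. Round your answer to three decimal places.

Δs = (2.5 − 1.5)/4 = 0.25.
Left endpoints: 1.5, 1.75, 2, 2.25.
f(1.5) = 12/13, f(1.75) = 8/9, f(2) = 6/7, f(2.25) = 24/29.
Sum = Δs · [f(1.5) + f(1.75) + f(2) + f(2.25)].
Sum ≈ 0.874.

0.874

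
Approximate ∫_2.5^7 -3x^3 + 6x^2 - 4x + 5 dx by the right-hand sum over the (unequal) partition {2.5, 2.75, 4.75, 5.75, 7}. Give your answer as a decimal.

Subinterval widths: 0.25, 2, 1, 1.25.
Right endpoints: 2.75, 4.75, 5.75, 7.
f(2.75) = -23.015625, f(4.75) = -200.140625, f(5.75) = -389.953125, f(7) = -758.
Sum = Σ Δx_i · f(x_i).
Sum = -1743.48828125.

-1743.48828125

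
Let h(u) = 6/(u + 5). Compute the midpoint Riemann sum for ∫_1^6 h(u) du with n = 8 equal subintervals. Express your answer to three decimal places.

Δu = (6 − 1)/8 = 0.625.
Midpoints: 1.3125, 1.9375, 2.5625, 3.1875, 3.8125, 4.4375, 5.0625, 5.6875.
h(1.3125) = 96/101, h(1.9375) = 32/37, h(2.5625) = 96/121, h(3.1875) = 96/131, h(3.8125) = 32/47, h(4.4375) = 96/151, h(5.0625) = 96/161, h(5.6875) = 32/57.
Sum = Δu · [h(1.3125) + h(1.9375) + h(2.5625) + ...].
Sum ≈ 3.635.

3.635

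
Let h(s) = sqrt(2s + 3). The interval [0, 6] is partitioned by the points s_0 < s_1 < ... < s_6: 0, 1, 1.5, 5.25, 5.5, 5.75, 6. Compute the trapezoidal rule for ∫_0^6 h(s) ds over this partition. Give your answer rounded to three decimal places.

Subinterval widths: 1, 0.5, 3.75, 0.25, 0.25, 0.25.
h(0) ≈ 1.732, h(1) ≈ 2.236, h(1.5) ≈ 2.449, h(5.25) ≈ 3.674, h(5.5) ≈ 3.742, h(5.75) ≈ 3.808, h(6) ≈ 3.873.
On each subinterval the trapezoid contributes (Δs_i/2)·[h(s_{i-1}) + h(s_i)].
Sum ≈ 17.468.

17.468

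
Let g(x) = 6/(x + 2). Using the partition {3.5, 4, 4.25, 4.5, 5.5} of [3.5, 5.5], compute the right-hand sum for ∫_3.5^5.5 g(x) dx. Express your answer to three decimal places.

Subinterval widths: 0.5, 0.25, 0.25, 1.
Right endpoints: 4, 4.25, 4.5, 5.5.
g(4) = 1, g(4.25) = 0.96, g(4.5) = 12/13, g(5.5) = 0.8.
Sum = Σ Δx_i · g(x_i).
Sum ≈ 1.771.

1.771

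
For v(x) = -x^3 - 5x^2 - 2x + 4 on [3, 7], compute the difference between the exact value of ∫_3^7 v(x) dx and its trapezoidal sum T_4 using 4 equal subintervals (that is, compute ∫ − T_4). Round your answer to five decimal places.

Exact integral: ∫_3^7 v(x) dx ≈ -1130.6666667.
T_4 = -1144.
Error ≈ -1130.6666667 − (-1144) ≈ 13.33333.

13.33333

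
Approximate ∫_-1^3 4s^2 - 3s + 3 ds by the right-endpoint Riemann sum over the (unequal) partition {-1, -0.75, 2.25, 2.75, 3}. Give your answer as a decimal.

71.375

Subinterval widths: 0.25, 3, 0.5, 0.25.
Right endpoints: -0.75, 2.25, 2.75, 3.
f(-0.75) = 7.5, f(2.25) = 16.5, f(2.75) = 25, f(3) = 30.
Sum = Σ Δs_i · f(s_i).
Sum = 71.375.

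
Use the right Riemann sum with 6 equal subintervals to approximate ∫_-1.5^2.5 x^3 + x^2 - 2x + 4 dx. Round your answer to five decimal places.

Δx = (2.5 − (-1.5))/6 = 2/3.
Right endpoints: -5/6, -1/6, 0.5, 7/6, 11/6, 2.5.
f(-5/6) = 1249/216, f(-1/6) = 941/216, f(0.5) = 3.375, f(7/6) = 997/216, f(11/6) = 2129/216, f(2.5) = 20.875.
Sum = Δx · [f(-5/6) + f(-1/6) + f(0.5) + ...].
Sum ≈ 32.57407.

32.57407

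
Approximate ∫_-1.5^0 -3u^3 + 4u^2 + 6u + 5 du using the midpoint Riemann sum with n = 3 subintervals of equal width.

Δu = (0 − (-1.5))/3 = 0.5.
Midpoints: -1.25, -0.75, -0.25.
f(-1.25) = 9.609375, f(-0.75) = 4.015625, f(-0.25) = 3.796875.
Sum = Δu · [f(-1.25) + f(-0.75) + f(-0.25)].
Sum = 8.7109375.

8.7109375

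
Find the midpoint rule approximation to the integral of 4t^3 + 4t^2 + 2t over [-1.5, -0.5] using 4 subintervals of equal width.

Δt = (-0.5 − (-1.5))/4 = 0.25.
Midpoints: -1.375, -1.125, -0.875, -0.625.
f(-1.375) = -5.5859375, f(-1.125) = -2.8828125, f(-0.875) = -1.3671875, f(-0.625) = -0.6640625.
Sum = Δt · [f(-1.375) + f(-1.125) + f(-0.875) + f(-0.625)].
Sum = -2.625.

-2.625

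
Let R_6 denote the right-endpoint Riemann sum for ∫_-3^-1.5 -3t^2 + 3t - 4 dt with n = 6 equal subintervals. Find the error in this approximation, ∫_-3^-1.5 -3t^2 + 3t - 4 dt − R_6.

Exact integral: ∫_-3^-1.5 f(t) dt = -39.75.
R_6 = -36.703125.
Error = -39.75 − (-36.703125) = -3.046875.

-3.046875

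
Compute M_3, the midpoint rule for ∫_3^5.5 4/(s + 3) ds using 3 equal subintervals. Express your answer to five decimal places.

1.39162

Δs = (5.5 − 3)/3 = 5/6.
Midpoints: 41/12, 4.25, 61/12.
f(41/12) = 48/77, f(4.25) = 16/29, f(61/12) = 48/97.
Sum = Δs · [f(41/12) + f(4.25) + f(61/12)].
Sum ≈ 1.39162.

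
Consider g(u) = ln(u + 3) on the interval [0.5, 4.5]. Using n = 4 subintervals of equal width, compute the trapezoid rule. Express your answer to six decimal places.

Δu = (4.5 − 0.5)/4 = 1.
g(0.5) ≈ 1.252763, g(1.5) ≈ 1.504077, g(2.5) ≈ 1.704748, g(3.5) ≈ 1.871802, g(4.5) ≈ 2.014903.
T_4 = (Δu/2)·[g(u_0) + 2g(u_1) + 2g(u_2) + 2g(u_3) + g(u_4)].
Sum ≈ 6.714461.

6.714461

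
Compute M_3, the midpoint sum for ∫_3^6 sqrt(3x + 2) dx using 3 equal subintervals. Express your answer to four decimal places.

11.7737

Δx = (6 − 3)/3 = 1.
Midpoints: 3.5, 4.5, 5.5.
f(3.5) ≈ 3.5355, f(4.5) ≈ 3.9370, f(5.5) ≈ 4.3012.
Sum = Δx · [f(3.5) + f(4.5) + f(5.5)].
Sum ≈ 11.7737.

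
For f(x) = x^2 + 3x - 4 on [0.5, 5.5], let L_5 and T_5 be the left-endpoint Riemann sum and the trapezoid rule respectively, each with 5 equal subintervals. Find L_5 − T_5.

-22.5

L_5 = 58.75.
T_5 = 81.25.
L_5 − T_5 = -22.5.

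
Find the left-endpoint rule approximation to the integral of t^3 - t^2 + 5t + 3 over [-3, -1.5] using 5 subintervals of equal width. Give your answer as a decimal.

-45.09

Δt = (-1.5 − (-3))/5 = 0.3.
Left endpoints: -3, -2.7, -2.4, -2.1, -1.8.
f(-3) = -48, f(-2.7) = -37.473, f(-2.4) = -28.584, f(-2.1) = -21.171, f(-1.8) = -15.072.
Sum = Δt · [f(-3) + f(-2.7) + f(-2.4) + f(-2.1) + f(-1.8)].
Sum = -45.09.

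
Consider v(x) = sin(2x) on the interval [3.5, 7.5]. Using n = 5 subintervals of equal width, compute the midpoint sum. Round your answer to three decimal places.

0.844

Δx = (7.5 − 3.5)/5 = 0.8.
Midpoints: 3.9, 4.7, 5.5, 6.3, 7.1.
v(3.9) ≈ 0.999, v(4.7) ≈ 0.025, v(5.5) ≈ -1.000, v(6.3) ≈ 0.034, v(7.1) ≈ 0.998.
Sum = Δx · [v(3.9) + v(4.7) + v(5.5) + v(6.3) + v(7.1)].
Sum ≈ 0.844.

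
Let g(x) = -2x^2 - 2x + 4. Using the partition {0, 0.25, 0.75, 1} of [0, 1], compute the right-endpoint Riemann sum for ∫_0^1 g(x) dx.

1.53125

Subinterval widths: 0.25, 0.5, 0.25.
Right endpoints: 0.25, 0.75, 1.
g(0.25) = 3.375, g(0.75) = 1.375, g(1) = 0.
Sum = Σ Δx_i · g(x_i).
Sum = 1.53125.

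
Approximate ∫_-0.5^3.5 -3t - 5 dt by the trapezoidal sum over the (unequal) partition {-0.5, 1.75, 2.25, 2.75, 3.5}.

-38

Subinterval widths: 2.25, 0.5, 0.5, 0.75.
f(-0.5) = -3.5, f(1.75) = -10.25, f(2.25) = -11.75, f(2.75) = -13.25, f(3.5) = -15.5.
On each subinterval the trapezoid contributes (Δt_i/2)·[f(t_{i-1}) + f(t_i)].
Sum = -38.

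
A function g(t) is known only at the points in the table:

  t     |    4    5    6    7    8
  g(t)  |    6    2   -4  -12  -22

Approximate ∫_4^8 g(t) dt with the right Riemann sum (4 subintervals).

Δt = 1.
Sum = 1·[2 + (-4) + (-12) + (-22)] = -36.

-36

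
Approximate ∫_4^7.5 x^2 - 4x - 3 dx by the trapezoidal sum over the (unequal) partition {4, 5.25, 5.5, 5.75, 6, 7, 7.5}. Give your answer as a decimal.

Subinterval widths: 1.25, 0.25, 0.25, 0.25, 1, 0.5.
f(4) = -3, f(5.25) = 3.5625, f(5.5) = 5.25, f(5.75) = 7.0625, f(6) = 9, f(7) = 18, f(7.5) = 23.25.
On each subinterval the trapezoid contributes (Δx_i/2)·[f(x_{i-1}) + f(x_i)].
Sum = 28.8125.

28.8125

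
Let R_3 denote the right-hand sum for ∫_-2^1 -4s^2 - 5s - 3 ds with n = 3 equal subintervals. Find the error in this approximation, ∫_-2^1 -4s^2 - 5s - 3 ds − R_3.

Exact integral: ∫_-2^1 f(s) ds = -13.5.
R_3 = -17.
Error = -13.5 − (-17) = 3.5.

3.5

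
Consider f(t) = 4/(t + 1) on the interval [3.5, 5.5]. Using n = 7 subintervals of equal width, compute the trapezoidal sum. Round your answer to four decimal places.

1.4716

Δt = (5.5 − 3.5)/7 = 2/7.
f(3.5) = 8/9, f(53/14) = 56/67, f(57/14) = 56/71, f(61/14) = 56/75, f(65/14) = 56/79, f(69/14) = 56/83, f(73/14) = 56/87, f(5.5) = 8/13.
T_7 = (Δt/2)·[f(t_0) + 2f(t_1) + ... + 2f(t_{6}) + f(t_7)].
Sum ≈ 1.4716.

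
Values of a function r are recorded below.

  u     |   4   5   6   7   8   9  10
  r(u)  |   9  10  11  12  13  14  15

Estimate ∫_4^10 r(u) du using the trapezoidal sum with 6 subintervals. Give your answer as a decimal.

Δu = 1.
T_6 = (1/2)·[9 + 2·10 + 2·11 + 2·12 + 2·13 + 2·14 + 15] = 72.

72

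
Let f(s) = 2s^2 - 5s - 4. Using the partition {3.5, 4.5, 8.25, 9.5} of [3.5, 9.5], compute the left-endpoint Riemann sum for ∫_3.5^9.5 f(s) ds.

Subinterval widths: 1, 3.75, 1.25.
Left endpoints: 3.5, 4.5, 8.25.
f(3.5) = 3, f(4.5) = 14, f(8.25) = 90.875.
Sum = Σ Δs_i · f(s_i).
Sum = 169.09375.

169.09375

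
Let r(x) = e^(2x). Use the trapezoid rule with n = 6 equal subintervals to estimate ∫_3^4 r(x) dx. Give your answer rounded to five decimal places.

1300.67556

Δx = (4 − 3)/6 = 1/6.
r(3) ≈ 403.42879, r(19/6) ≈ 563.03024, r(10/3) ≈ 785.77199, r(3.5) ≈ 1096.63316, r(11/3) ≈ 1530.47486, r(23/6) ≈ 2135.94973, r(4) ≈ 2980.95799.
T_6 = (Δx/2)·[r(x_0) + 2r(x_1) + ... + 2r(x_{5}) + r(x_6)].
Sum ≈ 1300.67556.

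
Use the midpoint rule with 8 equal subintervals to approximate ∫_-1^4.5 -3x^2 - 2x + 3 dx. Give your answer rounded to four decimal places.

Δx = (4.5 − (-1))/8 = 0.6875.
Midpoints: -0.65625, 0.03125, 0.71875, 1.40625, 2.09375, 2.78125, 3.46875, 4.15625.
f(-0.65625) = 3093/1024, f(0.03125) = 3005/1024, f(0.71875) = 13/1024, f(1.40625) = -5883/1024, f(2.09375) = -14683/1024, f(2.78125) = -26387/1024, f(3.46875) = -40995/1024, f(4.15625) = -58507/1024.
Sum = Δx · [f(-0.65625) + f(0.03125) + f(0.71875) + ...].
Sum ≈ -94.2251.

-94.2251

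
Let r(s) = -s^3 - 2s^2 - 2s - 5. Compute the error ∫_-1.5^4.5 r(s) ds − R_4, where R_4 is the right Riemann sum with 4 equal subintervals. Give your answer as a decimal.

Exact integral: ∫_-1.5^4.5 r(s) ds = -212.25.
R_4 = -333.75.
Error = -212.25 − (-333.75) = 121.5.

121.5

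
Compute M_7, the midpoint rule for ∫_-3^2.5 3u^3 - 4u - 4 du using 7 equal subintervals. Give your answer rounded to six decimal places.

Δu = (2.5 − (-3))/7 = 11/14.
Midpoints: -73/28, -51/28, -29/28, -0.25, 15/28, 37/28, 59/28.
f(-73/28) = -1025931/21952, f(-51/28) = -325825/21952, f(-29/28) = -70031/21952, f(-0.25) = -3.046875, f(15/28) = -124723/21952, f(37/28) = -51881/21952, f(59/28) = 343305/21952.
Sum = Δu · [f(-73/28) + f(-51/28) + f(-29/28) + ...].
Sum ≈ -47.316486.

-47.316486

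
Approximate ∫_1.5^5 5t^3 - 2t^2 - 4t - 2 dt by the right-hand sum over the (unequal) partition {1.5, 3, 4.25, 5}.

980.12890625

Subinterval widths: 1.5, 1.25, 0.75.
Right endpoints: 3, 4.25, 5.
f(3) = 103, f(4.25) = 328.703125, f(5) = 553.
Sum = Σ Δt_i · f(t_i).
Sum = 980.12890625.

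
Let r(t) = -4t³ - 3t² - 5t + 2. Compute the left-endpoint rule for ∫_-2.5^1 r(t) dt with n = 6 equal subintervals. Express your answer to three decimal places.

62.660

Δt = (1 − (-2.5))/6 = 7/12.
Left endpoints: -2.5, -23/12, -4/3, -0.75, -1/6, 5/12.
r(-2.5) = 58.25, r(-23/12) = 6205/216, r(-4/3) = 346/27, r(-0.75) = 5.75, r(-1/6) = 299/108, r(5/12) = -193/216.
Sum = Δt · [r(-2.5) + r(-23/12) + r(-4/3) + ...].
Sum ≈ 62.660.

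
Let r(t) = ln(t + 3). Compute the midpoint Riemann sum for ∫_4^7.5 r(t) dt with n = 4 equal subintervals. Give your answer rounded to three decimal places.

7.570

Δt = (7.5 − 4)/4 = 0.875.
Midpoints: 4.4375, 5.3125, 6.1875, 7.0625.
r(4.4375) ≈ 2.007, r(5.3125) ≈ 2.118, r(6.1875) ≈ 2.218, r(7.0625) ≈ 2.309.
Sum = Δt · [r(4.4375) + r(5.3125) + r(6.1875) + r(7.0625)].
Sum ≈ 7.570.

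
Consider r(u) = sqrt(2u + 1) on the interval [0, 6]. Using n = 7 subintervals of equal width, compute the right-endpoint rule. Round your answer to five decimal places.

16.36475

Δu = (6 − 0)/7 = 6/7.
Right endpoints: 6/7, 12/7, 18/7, 24/7, 30/7, 36/7, 6.
r(6/7) ≈ 1.64751, r(12/7) ≈ 2.10442, r(18/7) ≈ 2.47848, r(24/7) ≈ 2.80306, r(30/7) ≈ 3.09377, r(36/7) ≈ 3.35942, r(6) ≈ 3.60555.
Sum = Δu · [r(6/7) + r(12/7) + r(18/7) + ...].
Sum ≈ 16.36475.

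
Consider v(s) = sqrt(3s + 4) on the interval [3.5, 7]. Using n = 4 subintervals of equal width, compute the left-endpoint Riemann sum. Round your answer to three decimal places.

Δs = (7 − 3.5)/4 = 0.875.
Left endpoints: 3.5, 4.375, 5.25, 6.125.
v(3.5) ≈ 3.808, v(4.375) ≈ 4.138, v(5.25) ≈ 4.444, v(6.125) ≈ 4.730.
Sum = Δs · [v(3.5) + v(4.375) + v(5.25) + v(6.125)].
Sum ≈ 14.980.

14.980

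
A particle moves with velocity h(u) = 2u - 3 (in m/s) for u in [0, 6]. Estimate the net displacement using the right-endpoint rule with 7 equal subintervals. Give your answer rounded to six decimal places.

Δu = (6 − 0)/7 = 6/7.
Right endpoints: 6/7, 12/7, 18/7, 24/7, 30/7, 36/7, 6.
h(6/7) = -9/7, h(12/7) = 3/7, h(18/7) = 15/7, h(24/7) = 27/7, h(30/7) = 39/7, h(36/7) = 51/7, h(6) = 9.
Sum = Δu · [h(6/7) + h(12/7) + h(18/7) + ...].
Sum ≈ 23.142857.

23.142857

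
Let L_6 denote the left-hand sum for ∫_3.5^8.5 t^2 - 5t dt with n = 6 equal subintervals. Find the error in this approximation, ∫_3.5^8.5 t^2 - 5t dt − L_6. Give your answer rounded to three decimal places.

14.005

Exact integral: ∫_3.5^8.5 f(t) dt ≈ 40.41667.
L_6 ≈ 26.41204.
Error ≈ 40.41667 − 26.41204 ≈ 14.005.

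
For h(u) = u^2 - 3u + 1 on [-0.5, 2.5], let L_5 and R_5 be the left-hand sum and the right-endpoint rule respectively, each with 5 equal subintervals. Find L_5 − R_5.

L_5 = 0.33.
R_5 = -1.47.
L_5 − R_5 = 1.8.

1.8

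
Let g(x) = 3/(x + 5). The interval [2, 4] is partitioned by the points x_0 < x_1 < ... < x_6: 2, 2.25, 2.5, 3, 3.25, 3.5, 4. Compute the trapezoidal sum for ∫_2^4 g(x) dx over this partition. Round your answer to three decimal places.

0.754

Subinterval widths: 0.25, 0.25, 0.5, 0.25, 0.25, 0.5.
g(2) = 3/7, g(2.25) = 12/29, g(2.5) = 0.4, g(3) = 0.375, g(3.25) = 4/11, g(3.5) = 6/17, g(4) = 1/3.
On each subinterval the trapezoid contributes (Δx_i/2)·[g(x_{i-1}) + g(x_i)].
Sum ≈ 0.754.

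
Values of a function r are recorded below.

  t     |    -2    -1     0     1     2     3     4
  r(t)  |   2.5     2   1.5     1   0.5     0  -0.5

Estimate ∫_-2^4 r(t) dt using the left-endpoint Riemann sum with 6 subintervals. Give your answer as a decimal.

7.5

Δt = 1.
Sum = 1·[2.5 + 2 + 1.5 + 1 + 0.5 + 0] = 7.5.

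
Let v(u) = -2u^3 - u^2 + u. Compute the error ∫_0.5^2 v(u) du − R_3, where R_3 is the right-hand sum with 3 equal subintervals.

Exact integral: ∫_0.5^2 v(u) du = -8.71875.
R_3 = -13.75.
Error = -8.71875 − (-13.75) = 5.03125.

5.03125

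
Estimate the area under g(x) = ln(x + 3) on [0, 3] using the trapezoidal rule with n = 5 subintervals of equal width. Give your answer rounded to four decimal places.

4.4497

Δx = (3 − 0)/5 = 0.6.
g(0) ≈ 1.0986, g(0.6) ≈ 1.2809, g(1.2) ≈ 1.4351, g(1.8) ≈ 1.5686, g(2.4) ≈ 1.6864, g(3) ≈ 1.7918.
T_5 = (Δx/2)·[g(x_0) + 2g(x_1) + ... + 2g(x_{4}) + g(x_5)].
Sum ≈ 4.4497.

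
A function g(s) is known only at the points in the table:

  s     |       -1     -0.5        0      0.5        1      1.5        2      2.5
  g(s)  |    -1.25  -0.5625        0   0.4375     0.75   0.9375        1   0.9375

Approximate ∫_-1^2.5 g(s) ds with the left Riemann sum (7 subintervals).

Δs = 0.5.
Sum = 0.5·[(-1.25) + (-0.5625) + 0 + 0.4375 + 0.75 + 0.9375 + 1] = 0.65625.

0.65625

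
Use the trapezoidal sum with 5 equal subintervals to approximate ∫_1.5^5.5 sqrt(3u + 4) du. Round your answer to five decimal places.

Δu = (5.5 − 1.5)/5 = 0.8.
f(1.5) ≈ 2.91548, f(2.3) ≈ 3.30151, f(3.1) ≈ 3.64692, f(3.9) ≈ 3.96232, f(4.7) ≈ 4.25441, f(5.5) ≈ 4.52769.
T_5 = (Δu/2)·[f(u_0) + 2f(u_1) + ... + 2f(u_{4}) + f(u_5)].
Sum ≈ 15.10940.

15.10940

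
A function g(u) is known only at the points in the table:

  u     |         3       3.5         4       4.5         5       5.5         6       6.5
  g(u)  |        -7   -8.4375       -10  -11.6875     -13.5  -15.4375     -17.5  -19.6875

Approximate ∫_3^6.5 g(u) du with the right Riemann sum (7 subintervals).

Δu = 0.5.
Sum = 0.5·[(-8.4375) + (-10) + (-11.6875) + (-13.5) + (-15.4375) + (-17.5) + (-19.6875)] = -48.125.

-48.125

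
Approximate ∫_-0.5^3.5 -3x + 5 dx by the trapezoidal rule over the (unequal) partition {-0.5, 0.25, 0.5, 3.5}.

Subinterval widths: 0.75, 0.25, 3.
f(-0.5) = 6.5, f(0.25) = 4.25, f(0.5) = 3.5, f(3.5) = -5.5.
On each subinterval the trapezoid contributes (Δx_i/2)·[f(x_{i-1}) + f(x_i)].
Sum = 2.

2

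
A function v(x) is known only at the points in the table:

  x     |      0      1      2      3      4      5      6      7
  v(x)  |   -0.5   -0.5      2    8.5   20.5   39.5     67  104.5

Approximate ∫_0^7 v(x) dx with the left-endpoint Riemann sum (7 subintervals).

Δx = 1.
Sum = 1·[(-0.5) + (-0.5) + 2 + 8.5 + 20.5 + 39.5 + 67] = 136.5.

136.5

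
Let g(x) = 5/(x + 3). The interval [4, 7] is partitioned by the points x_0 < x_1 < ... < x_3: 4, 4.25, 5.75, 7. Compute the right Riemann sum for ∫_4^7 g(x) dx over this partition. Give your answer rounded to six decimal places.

1.654557

Subinterval widths: 0.25, 1.5, 1.25.
Right endpoints: 4.25, 5.75, 7.
g(4.25) = 20/29, g(5.75) = 4/7, g(7) = 0.5.
Sum = Σ Δx_i · g(x_i).
Sum ≈ 1.654557.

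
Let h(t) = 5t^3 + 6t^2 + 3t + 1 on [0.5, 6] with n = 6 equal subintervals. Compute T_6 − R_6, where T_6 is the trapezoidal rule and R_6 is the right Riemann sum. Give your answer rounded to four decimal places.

-600.5885

T_6 ≈ 2152.968316.
R_6 ≈ 2753.556858.
T_6 − R_6 ≈ -600.5885.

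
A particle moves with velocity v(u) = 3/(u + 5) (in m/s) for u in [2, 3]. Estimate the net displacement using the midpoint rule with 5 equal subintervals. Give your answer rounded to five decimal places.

Δu = (3 − 2)/5 = 0.2.
Midpoints: 2.1, 2.3, 2.5, 2.7, 2.9.
v(2.1) = 30/71, v(2.3) = 30/73, v(2.5) = 0.4, v(2.7) = 30/77, v(2.9) = 30/79.
Sum = Δu · [v(2.1) + v(2.3) + v(2.5) + v(2.7) + v(2.9)].
Sum ≈ 0.40057.

0.40057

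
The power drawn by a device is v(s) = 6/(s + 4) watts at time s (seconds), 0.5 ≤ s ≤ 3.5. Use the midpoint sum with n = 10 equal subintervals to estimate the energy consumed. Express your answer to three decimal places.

3.064

Δs = (3.5 − 0.5)/10 = 0.3.
Midpoints: 0.65, 0.95, 1.25, 1.55, 1.85, 2.15, 2.45, 2.75, 3.05, 3.35.
v(0.65) = 40/31, v(0.95) = 40/33, v(1.25) = 8/7, v(1.55) = 40/37, v(1.85) = 40/39, v(2.15) = 40/41, v(2.45) = 40/43, v(2.75) = 8/9, v(3.05) = 40/47, v(3.35) = 40/49.
Sum = Δs · [v(0.65) + v(0.95) + v(1.25) + ...].
Sum ≈ 3.064.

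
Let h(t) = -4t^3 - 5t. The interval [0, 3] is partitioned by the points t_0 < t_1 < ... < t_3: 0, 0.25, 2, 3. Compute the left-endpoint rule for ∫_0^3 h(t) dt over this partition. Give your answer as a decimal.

-44.296875

Subinterval widths: 0.25, 1.75, 1.
Left endpoints: 0, 0.25, 2.
h(0) = 0, h(0.25) = -1.3125, h(2) = -42.
Sum = Σ Δt_i · h(t_i).
Sum = -44.296875.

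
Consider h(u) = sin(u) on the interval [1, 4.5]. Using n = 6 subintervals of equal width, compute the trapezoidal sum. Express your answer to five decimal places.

0.72968

Δu = (4.5 − 1)/6 = 7/12.
h(1) ≈ 0.84147, h(19/12) ≈ 0.99992, h(13/6) ≈ 0.82766, h(2.75) ≈ 0.38166, h(10/3) ≈ -0.19057, h(47/12) ≈ -0.69977, h(4.5) ≈ -0.97753.
T_6 = (Δu/2)·[h(u_0) + 2h(u_1) + ... + 2h(u_{5}) + h(u_6)].
Sum ≈ 0.72968.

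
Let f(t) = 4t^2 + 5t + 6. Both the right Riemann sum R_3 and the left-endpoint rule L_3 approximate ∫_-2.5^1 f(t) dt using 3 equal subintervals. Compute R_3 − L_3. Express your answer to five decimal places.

-4.08333

R_3 ≈ 31.1759259.
L_3 ≈ 35.2592593.
R_3 − L_3 ≈ -4.08333.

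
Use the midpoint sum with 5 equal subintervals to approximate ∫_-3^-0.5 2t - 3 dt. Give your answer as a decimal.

-16.25

Δt = (-0.5 − (-3))/5 = 0.5.
Midpoints: -2.75, -2.25, -1.75, -1.25, -0.75.
f(-2.75) = -8.5, f(-2.25) = -7.5, f(-1.75) = -6.5, f(-1.25) = -5.5, f(-0.75) = -4.5.
Sum = Δt · [f(-2.75) + f(-2.25) + f(-1.75) + f(-1.25) + f(-0.75)].
Sum = -16.25.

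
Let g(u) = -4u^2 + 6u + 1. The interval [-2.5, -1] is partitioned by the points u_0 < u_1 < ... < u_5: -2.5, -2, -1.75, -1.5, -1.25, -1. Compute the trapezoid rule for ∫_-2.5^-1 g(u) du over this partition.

-33.875

Subinterval widths: 0.5, 0.25, 0.25, 0.25, 0.25.
g(-2.5) = -39, g(-2) = -27, g(-1.75) = -21.75, g(-1.5) = -17, g(-1.25) = -12.75, g(-1) = -9.
On each subinterval the trapezoid contributes (Δu_i/2)·[g(u_{i-1}) + g(u_i)].
Sum = -33.875.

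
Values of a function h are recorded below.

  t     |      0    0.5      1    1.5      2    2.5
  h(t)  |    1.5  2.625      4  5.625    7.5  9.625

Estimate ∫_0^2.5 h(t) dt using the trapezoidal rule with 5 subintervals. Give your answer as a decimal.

Δt = 0.5.
T_5 = (0.5/2)·[1.5 + 2·2.625 + 2·4 + 2·5.625 + 2·7.5 + 9.625] = 12.65625.

12.65625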